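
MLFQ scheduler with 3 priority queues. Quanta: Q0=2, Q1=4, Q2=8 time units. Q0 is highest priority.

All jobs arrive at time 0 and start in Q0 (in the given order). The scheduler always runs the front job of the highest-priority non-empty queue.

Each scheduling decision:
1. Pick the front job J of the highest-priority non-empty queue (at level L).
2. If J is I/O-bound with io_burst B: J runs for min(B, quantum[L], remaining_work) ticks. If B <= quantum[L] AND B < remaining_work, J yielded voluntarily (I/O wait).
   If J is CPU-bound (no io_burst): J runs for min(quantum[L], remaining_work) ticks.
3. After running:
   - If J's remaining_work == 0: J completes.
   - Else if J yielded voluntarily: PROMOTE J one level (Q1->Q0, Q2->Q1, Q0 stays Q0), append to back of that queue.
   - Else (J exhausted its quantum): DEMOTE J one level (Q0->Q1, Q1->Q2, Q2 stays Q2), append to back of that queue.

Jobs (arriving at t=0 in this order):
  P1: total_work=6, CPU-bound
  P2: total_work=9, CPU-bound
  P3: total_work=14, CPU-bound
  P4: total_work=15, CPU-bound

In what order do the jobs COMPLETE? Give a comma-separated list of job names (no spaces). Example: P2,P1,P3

t=0-2: P1@Q0 runs 2, rem=4, quantum used, demote→Q1. Q0=[P2,P3,P4] Q1=[P1] Q2=[]
t=2-4: P2@Q0 runs 2, rem=7, quantum used, demote→Q1. Q0=[P3,P4] Q1=[P1,P2] Q2=[]
t=4-6: P3@Q0 runs 2, rem=12, quantum used, demote→Q1. Q0=[P4] Q1=[P1,P2,P3] Q2=[]
t=6-8: P4@Q0 runs 2, rem=13, quantum used, demote→Q1. Q0=[] Q1=[P1,P2,P3,P4] Q2=[]
t=8-12: P1@Q1 runs 4, rem=0, completes. Q0=[] Q1=[P2,P3,P4] Q2=[]
t=12-16: P2@Q1 runs 4, rem=3, quantum used, demote→Q2. Q0=[] Q1=[P3,P4] Q2=[P2]
t=16-20: P3@Q1 runs 4, rem=8, quantum used, demote→Q2. Q0=[] Q1=[P4] Q2=[P2,P3]
t=20-24: P4@Q1 runs 4, rem=9, quantum used, demote→Q2. Q0=[] Q1=[] Q2=[P2,P3,P4]
t=24-27: P2@Q2 runs 3, rem=0, completes. Q0=[] Q1=[] Q2=[P3,P4]
t=27-35: P3@Q2 runs 8, rem=0, completes. Q0=[] Q1=[] Q2=[P4]
t=35-43: P4@Q2 runs 8, rem=1, quantum used, demote→Q2. Q0=[] Q1=[] Q2=[P4]
t=43-44: P4@Q2 runs 1, rem=0, completes. Q0=[] Q1=[] Q2=[]

Answer: P1,P2,P3,P4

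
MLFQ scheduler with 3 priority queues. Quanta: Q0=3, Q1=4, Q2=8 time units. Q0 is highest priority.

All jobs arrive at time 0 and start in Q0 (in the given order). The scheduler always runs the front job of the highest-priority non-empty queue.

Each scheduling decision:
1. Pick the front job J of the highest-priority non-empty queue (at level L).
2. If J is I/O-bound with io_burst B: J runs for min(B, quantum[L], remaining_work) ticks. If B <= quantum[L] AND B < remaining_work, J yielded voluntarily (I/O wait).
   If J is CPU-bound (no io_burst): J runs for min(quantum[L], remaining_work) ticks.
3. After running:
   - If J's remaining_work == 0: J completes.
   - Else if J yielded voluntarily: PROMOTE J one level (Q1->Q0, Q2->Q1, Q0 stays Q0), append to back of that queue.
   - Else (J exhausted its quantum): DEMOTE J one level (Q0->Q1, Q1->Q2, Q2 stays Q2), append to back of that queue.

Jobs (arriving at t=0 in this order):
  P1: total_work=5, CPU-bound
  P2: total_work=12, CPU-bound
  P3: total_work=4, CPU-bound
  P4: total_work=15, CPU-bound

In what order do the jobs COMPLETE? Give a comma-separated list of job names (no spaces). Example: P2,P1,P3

Answer: P1,P3,P2,P4

Derivation:
t=0-3: P1@Q0 runs 3, rem=2, quantum used, demote→Q1. Q0=[P2,P3,P4] Q1=[P1] Q2=[]
t=3-6: P2@Q0 runs 3, rem=9, quantum used, demote→Q1. Q0=[P3,P4] Q1=[P1,P2] Q2=[]
t=6-9: P3@Q0 runs 3, rem=1, quantum used, demote→Q1. Q0=[P4] Q1=[P1,P2,P3] Q2=[]
t=9-12: P4@Q0 runs 3, rem=12, quantum used, demote→Q1. Q0=[] Q1=[P1,P2,P3,P4] Q2=[]
t=12-14: P1@Q1 runs 2, rem=0, completes. Q0=[] Q1=[P2,P3,P4] Q2=[]
t=14-18: P2@Q1 runs 4, rem=5, quantum used, demote→Q2. Q0=[] Q1=[P3,P4] Q2=[P2]
t=18-19: P3@Q1 runs 1, rem=0, completes. Q0=[] Q1=[P4] Q2=[P2]
t=19-23: P4@Q1 runs 4, rem=8, quantum used, demote→Q2. Q0=[] Q1=[] Q2=[P2,P4]
t=23-28: P2@Q2 runs 5, rem=0, completes. Q0=[] Q1=[] Q2=[P4]
t=28-36: P4@Q2 runs 8, rem=0, completes. Q0=[] Q1=[] Q2=[]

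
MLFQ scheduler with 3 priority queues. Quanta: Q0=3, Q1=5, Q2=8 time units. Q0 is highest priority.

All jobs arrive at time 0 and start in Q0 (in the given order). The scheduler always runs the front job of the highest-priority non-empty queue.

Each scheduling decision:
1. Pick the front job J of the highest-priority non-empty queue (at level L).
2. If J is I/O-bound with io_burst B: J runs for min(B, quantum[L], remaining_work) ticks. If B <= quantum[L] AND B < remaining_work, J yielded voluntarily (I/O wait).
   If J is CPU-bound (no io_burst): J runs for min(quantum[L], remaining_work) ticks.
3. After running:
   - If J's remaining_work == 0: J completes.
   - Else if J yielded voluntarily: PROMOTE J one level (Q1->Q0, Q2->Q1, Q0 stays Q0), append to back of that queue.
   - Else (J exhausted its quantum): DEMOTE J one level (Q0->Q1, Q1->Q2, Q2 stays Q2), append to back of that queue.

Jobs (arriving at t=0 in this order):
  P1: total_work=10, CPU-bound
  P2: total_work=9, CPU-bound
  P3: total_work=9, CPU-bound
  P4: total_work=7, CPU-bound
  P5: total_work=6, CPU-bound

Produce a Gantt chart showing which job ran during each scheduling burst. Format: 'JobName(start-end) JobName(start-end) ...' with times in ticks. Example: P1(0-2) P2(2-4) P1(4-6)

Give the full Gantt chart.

Answer: P1(0-3) P2(3-6) P3(6-9) P4(9-12) P5(12-15) P1(15-20) P2(20-25) P3(25-30) P4(30-34) P5(34-37) P1(37-39) P2(39-40) P3(40-41)

Derivation:
t=0-3: P1@Q0 runs 3, rem=7, quantum used, demote→Q1. Q0=[P2,P3,P4,P5] Q1=[P1] Q2=[]
t=3-6: P2@Q0 runs 3, rem=6, quantum used, demote→Q1. Q0=[P3,P4,P5] Q1=[P1,P2] Q2=[]
t=6-9: P3@Q0 runs 3, rem=6, quantum used, demote→Q1. Q0=[P4,P5] Q1=[P1,P2,P3] Q2=[]
t=9-12: P4@Q0 runs 3, rem=4, quantum used, demote→Q1. Q0=[P5] Q1=[P1,P2,P3,P4] Q2=[]
t=12-15: P5@Q0 runs 3, rem=3, quantum used, demote→Q1. Q0=[] Q1=[P1,P2,P3,P4,P5] Q2=[]
t=15-20: P1@Q1 runs 5, rem=2, quantum used, demote→Q2. Q0=[] Q1=[P2,P3,P4,P5] Q2=[P1]
t=20-25: P2@Q1 runs 5, rem=1, quantum used, demote→Q2. Q0=[] Q1=[P3,P4,P5] Q2=[P1,P2]
t=25-30: P3@Q1 runs 5, rem=1, quantum used, demote→Q2. Q0=[] Q1=[P4,P5] Q2=[P1,P2,P3]
t=30-34: P4@Q1 runs 4, rem=0, completes. Q0=[] Q1=[P5] Q2=[P1,P2,P3]
t=34-37: P5@Q1 runs 3, rem=0, completes. Q0=[] Q1=[] Q2=[P1,P2,P3]
t=37-39: P1@Q2 runs 2, rem=0, completes. Q0=[] Q1=[] Q2=[P2,P3]
t=39-40: P2@Q2 runs 1, rem=0, completes. Q0=[] Q1=[] Q2=[P3]
t=40-41: P3@Q2 runs 1, rem=0, completes. Q0=[] Q1=[] Q2=[]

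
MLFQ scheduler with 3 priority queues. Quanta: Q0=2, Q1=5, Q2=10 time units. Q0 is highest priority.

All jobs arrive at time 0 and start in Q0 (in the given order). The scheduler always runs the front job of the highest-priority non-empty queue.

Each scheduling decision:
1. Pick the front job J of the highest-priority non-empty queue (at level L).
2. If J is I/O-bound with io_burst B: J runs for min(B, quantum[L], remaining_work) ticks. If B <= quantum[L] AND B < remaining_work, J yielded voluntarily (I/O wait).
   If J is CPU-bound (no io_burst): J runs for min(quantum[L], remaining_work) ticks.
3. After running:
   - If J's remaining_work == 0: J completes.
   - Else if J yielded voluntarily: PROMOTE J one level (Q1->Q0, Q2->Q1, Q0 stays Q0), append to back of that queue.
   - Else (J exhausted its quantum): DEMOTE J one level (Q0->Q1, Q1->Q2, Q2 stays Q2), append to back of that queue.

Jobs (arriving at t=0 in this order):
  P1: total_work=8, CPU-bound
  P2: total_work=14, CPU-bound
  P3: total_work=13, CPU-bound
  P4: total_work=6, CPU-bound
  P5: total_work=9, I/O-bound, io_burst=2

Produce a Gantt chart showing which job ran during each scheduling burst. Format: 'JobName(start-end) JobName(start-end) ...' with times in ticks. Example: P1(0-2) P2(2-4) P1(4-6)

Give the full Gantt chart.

t=0-2: P1@Q0 runs 2, rem=6, quantum used, demote→Q1. Q0=[P2,P3,P4,P5] Q1=[P1] Q2=[]
t=2-4: P2@Q0 runs 2, rem=12, quantum used, demote→Q1. Q0=[P3,P4,P5] Q1=[P1,P2] Q2=[]
t=4-6: P3@Q0 runs 2, rem=11, quantum used, demote→Q1. Q0=[P4,P5] Q1=[P1,P2,P3] Q2=[]
t=6-8: P4@Q0 runs 2, rem=4, quantum used, demote→Q1. Q0=[P5] Q1=[P1,P2,P3,P4] Q2=[]
t=8-10: P5@Q0 runs 2, rem=7, I/O yield, promote→Q0. Q0=[P5] Q1=[P1,P2,P3,P4] Q2=[]
t=10-12: P5@Q0 runs 2, rem=5, I/O yield, promote→Q0. Q0=[P5] Q1=[P1,P2,P3,P4] Q2=[]
t=12-14: P5@Q0 runs 2, rem=3, I/O yield, promote→Q0. Q0=[P5] Q1=[P1,P2,P3,P4] Q2=[]
t=14-16: P5@Q0 runs 2, rem=1, I/O yield, promote→Q0. Q0=[P5] Q1=[P1,P2,P3,P4] Q2=[]
t=16-17: P5@Q0 runs 1, rem=0, completes. Q0=[] Q1=[P1,P2,P3,P4] Q2=[]
t=17-22: P1@Q1 runs 5, rem=1, quantum used, demote→Q2. Q0=[] Q1=[P2,P3,P4] Q2=[P1]
t=22-27: P2@Q1 runs 5, rem=7, quantum used, demote→Q2. Q0=[] Q1=[P3,P4] Q2=[P1,P2]
t=27-32: P3@Q1 runs 5, rem=6, quantum used, demote→Q2. Q0=[] Q1=[P4] Q2=[P1,P2,P3]
t=32-36: P4@Q1 runs 4, rem=0, completes. Q0=[] Q1=[] Q2=[P1,P2,P3]
t=36-37: P1@Q2 runs 1, rem=0, completes. Q0=[] Q1=[] Q2=[P2,P3]
t=37-44: P2@Q2 runs 7, rem=0, completes. Q0=[] Q1=[] Q2=[P3]
t=44-50: P3@Q2 runs 6, rem=0, completes. Q0=[] Q1=[] Q2=[]

Answer: P1(0-2) P2(2-4) P3(4-6) P4(6-8) P5(8-10) P5(10-12) P5(12-14) P5(14-16) P5(16-17) P1(17-22) P2(22-27) P3(27-32) P4(32-36) P1(36-37) P2(37-44) P3(44-50)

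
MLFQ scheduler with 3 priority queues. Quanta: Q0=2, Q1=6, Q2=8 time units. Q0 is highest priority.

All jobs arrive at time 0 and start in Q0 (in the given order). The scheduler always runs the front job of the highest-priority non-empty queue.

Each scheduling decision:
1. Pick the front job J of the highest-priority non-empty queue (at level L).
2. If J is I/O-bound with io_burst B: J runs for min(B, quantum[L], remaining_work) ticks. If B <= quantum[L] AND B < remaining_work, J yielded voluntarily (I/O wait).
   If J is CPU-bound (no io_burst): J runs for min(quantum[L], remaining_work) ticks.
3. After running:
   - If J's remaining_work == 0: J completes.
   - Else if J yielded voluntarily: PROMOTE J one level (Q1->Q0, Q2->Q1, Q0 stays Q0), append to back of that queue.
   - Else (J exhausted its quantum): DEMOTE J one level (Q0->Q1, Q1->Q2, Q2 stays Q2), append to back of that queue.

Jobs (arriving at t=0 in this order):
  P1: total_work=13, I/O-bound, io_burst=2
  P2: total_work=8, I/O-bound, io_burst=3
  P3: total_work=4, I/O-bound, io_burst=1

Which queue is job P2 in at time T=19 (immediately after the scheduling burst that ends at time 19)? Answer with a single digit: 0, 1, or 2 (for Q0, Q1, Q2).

Answer: 1

Derivation:
t=0-2: P1@Q0 runs 2, rem=11, I/O yield, promote→Q0. Q0=[P2,P3,P1] Q1=[] Q2=[]
t=2-4: P2@Q0 runs 2, rem=6, quantum used, demote→Q1. Q0=[P3,P1] Q1=[P2] Q2=[]
t=4-5: P3@Q0 runs 1, rem=3, I/O yield, promote→Q0. Q0=[P1,P3] Q1=[P2] Q2=[]
t=5-7: P1@Q0 runs 2, rem=9, I/O yield, promote→Q0. Q0=[P3,P1] Q1=[P2] Q2=[]
t=7-8: P3@Q0 runs 1, rem=2, I/O yield, promote→Q0. Q0=[P1,P3] Q1=[P2] Q2=[]
t=8-10: P1@Q0 runs 2, rem=7, I/O yield, promote→Q0. Q0=[P3,P1] Q1=[P2] Q2=[]
t=10-11: P3@Q0 runs 1, rem=1, I/O yield, promote→Q0. Q0=[P1,P3] Q1=[P2] Q2=[]
t=11-13: P1@Q0 runs 2, rem=5, I/O yield, promote→Q0. Q0=[P3,P1] Q1=[P2] Q2=[]
t=13-14: P3@Q0 runs 1, rem=0, completes. Q0=[P1] Q1=[P2] Q2=[]
t=14-16: P1@Q0 runs 2, rem=3, I/O yield, promote→Q0. Q0=[P1] Q1=[P2] Q2=[]
t=16-18: P1@Q0 runs 2, rem=1, I/O yield, promote→Q0. Q0=[P1] Q1=[P2] Q2=[]
t=18-19: P1@Q0 runs 1, rem=0, completes. Q0=[] Q1=[P2] Q2=[]
t=19-22: P2@Q1 runs 3, rem=3, I/O yield, promote→Q0. Q0=[P2] Q1=[] Q2=[]
t=22-24: P2@Q0 runs 2, rem=1, quantum used, demote→Q1. Q0=[] Q1=[P2] Q2=[]
t=24-25: P2@Q1 runs 1, rem=0, completes. Q0=[] Q1=[] Q2=[]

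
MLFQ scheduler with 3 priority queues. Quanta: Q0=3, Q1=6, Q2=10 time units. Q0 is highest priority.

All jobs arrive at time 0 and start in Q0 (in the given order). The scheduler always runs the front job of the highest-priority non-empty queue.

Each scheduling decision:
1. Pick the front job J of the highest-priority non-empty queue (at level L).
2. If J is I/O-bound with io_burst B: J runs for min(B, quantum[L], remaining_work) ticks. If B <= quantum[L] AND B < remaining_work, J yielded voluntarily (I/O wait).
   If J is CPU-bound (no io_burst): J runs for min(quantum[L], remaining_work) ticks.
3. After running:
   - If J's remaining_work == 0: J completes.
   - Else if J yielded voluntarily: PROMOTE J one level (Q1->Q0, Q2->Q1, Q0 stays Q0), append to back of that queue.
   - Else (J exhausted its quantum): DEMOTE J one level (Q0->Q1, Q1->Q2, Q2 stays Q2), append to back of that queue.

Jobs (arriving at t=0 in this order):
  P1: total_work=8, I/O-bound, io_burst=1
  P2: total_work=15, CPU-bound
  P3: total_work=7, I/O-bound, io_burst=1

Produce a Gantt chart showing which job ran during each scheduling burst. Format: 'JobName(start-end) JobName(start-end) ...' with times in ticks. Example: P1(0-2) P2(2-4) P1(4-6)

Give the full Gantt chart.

Answer: P1(0-1) P2(1-4) P3(4-5) P1(5-6) P3(6-7) P1(7-8) P3(8-9) P1(9-10) P3(10-11) P1(11-12) P3(12-13) P1(13-14) P3(14-15) P1(15-16) P3(16-17) P1(17-18) P2(18-24) P2(24-30)

Derivation:
t=0-1: P1@Q0 runs 1, rem=7, I/O yield, promote→Q0. Q0=[P2,P3,P1] Q1=[] Q2=[]
t=1-4: P2@Q0 runs 3, rem=12, quantum used, demote→Q1. Q0=[P3,P1] Q1=[P2] Q2=[]
t=4-5: P3@Q0 runs 1, rem=6, I/O yield, promote→Q0. Q0=[P1,P3] Q1=[P2] Q2=[]
t=5-6: P1@Q0 runs 1, rem=6, I/O yield, promote→Q0. Q0=[P3,P1] Q1=[P2] Q2=[]
t=6-7: P3@Q0 runs 1, rem=5, I/O yield, promote→Q0. Q0=[P1,P3] Q1=[P2] Q2=[]
t=7-8: P1@Q0 runs 1, rem=5, I/O yield, promote→Q0. Q0=[P3,P1] Q1=[P2] Q2=[]
t=8-9: P3@Q0 runs 1, rem=4, I/O yield, promote→Q0. Q0=[P1,P3] Q1=[P2] Q2=[]
t=9-10: P1@Q0 runs 1, rem=4, I/O yield, promote→Q0. Q0=[P3,P1] Q1=[P2] Q2=[]
t=10-11: P3@Q0 runs 1, rem=3, I/O yield, promote→Q0. Q0=[P1,P3] Q1=[P2] Q2=[]
t=11-12: P1@Q0 runs 1, rem=3, I/O yield, promote→Q0. Q0=[P3,P1] Q1=[P2] Q2=[]
t=12-13: P3@Q0 runs 1, rem=2, I/O yield, promote→Q0. Q0=[P1,P3] Q1=[P2] Q2=[]
t=13-14: P1@Q0 runs 1, rem=2, I/O yield, promote→Q0. Q0=[P3,P1] Q1=[P2] Q2=[]
t=14-15: P3@Q0 runs 1, rem=1, I/O yield, promote→Q0. Q0=[P1,P3] Q1=[P2] Q2=[]
t=15-16: P1@Q0 runs 1, rem=1, I/O yield, promote→Q0. Q0=[P3,P1] Q1=[P2] Q2=[]
t=16-17: P3@Q0 runs 1, rem=0, completes. Q0=[P1] Q1=[P2] Q2=[]
t=17-18: P1@Q0 runs 1, rem=0, completes. Q0=[] Q1=[P2] Q2=[]
t=18-24: P2@Q1 runs 6, rem=6, quantum used, demote→Q2. Q0=[] Q1=[] Q2=[P2]
t=24-30: P2@Q2 runs 6, rem=0, completes. Q0=[] Q1=[] Q2=[]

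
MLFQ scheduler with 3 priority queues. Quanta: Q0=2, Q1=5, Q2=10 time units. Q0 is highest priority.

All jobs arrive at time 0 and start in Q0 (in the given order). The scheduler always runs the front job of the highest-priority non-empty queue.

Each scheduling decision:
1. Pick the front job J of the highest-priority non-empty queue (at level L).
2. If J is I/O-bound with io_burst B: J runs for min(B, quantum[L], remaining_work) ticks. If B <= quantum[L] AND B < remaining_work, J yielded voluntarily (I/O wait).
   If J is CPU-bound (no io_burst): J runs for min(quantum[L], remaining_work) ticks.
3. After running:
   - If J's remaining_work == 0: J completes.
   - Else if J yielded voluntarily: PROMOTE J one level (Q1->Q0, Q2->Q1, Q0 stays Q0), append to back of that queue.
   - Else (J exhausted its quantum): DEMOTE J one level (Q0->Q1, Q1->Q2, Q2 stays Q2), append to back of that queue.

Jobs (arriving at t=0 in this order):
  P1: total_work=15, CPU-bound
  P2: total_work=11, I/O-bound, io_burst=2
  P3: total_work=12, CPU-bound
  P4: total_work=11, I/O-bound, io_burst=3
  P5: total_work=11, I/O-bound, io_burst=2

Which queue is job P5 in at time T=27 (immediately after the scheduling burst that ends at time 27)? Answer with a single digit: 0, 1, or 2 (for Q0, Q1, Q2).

t=0-2: P1@Q0 runs 2, rem=13, quantum used, demote→Q1. Q0=[P2,P3,P4,P5] Q1=[P1] Q2=[]
t=2-4: P2@Q0 runs 2, rem=9, I/O yield, promote→Q0. Q0=[P3,P4,P5,P2] Q1=[P1] Q2=[]
t=4-6: P3@Q0 runs 2, rem=10, quantum used, demote→Q1. Q0=[P4,P5,P2] Q1=[P1,P3] Q2=[]
t=6-8: P4@Q0 runs 2, rem=9, quantum used, demote→Q1. Q0=[P5,P2] Q1=[P1,P3,P4] Q2=[]
t=8-10: P5@Q0 runs 2, rem=9, I/O yield, promote→Q0. Q0=[P2,P5] Q1=[P1,P3,P4] Q2=[]
t=10-12: P2@Q0 runs 2, rem=7, I/O yield, promote→Q0. Q0=[P5,P2] Q1=[P1,P3,P4] Q2=[]
t=12-14: P5@Q0 runs 2, rem=7, I/O yield, promote→Q0. Q0=[P2,P5] Q1=[P1,P3,P4] Q2=[]
t=14-16: P2@Q0 runs 2, rem=5, I/O yield, promote→Q0. Q0=[P5,P2] Q1=[P1,P3,P4] Q2=[]
t=16-18: P5@Q0 runs 2, rem=5, I/O yield, promote→Q0. Q0=[P2,P5] Q1=[P1,P3,P4] Q2=[]
t=18-20: P2@Q0 runs 2, rem=3, I/O yield, promote→Q0. Q0=[P5,P2] Q1=[P1,P3,P4] Q2=[]
t=20-22: P5@Q0 runs 2, rem=3, I/O yield, promote→Q0. Q0=[P2,P5] Q1=[P1,P3,P4] Q2=[]
t=22-24: P2@Q0 runs 2, rem=1, I/O yield, promote→Q0. Q0=[P5,P2] Q1=[P1,P3,P4] Q2=[]
t=24-26: P5@Q0 runs 2, rem=1, I/O yield, promote→Q0. Q0=[P2,P5] Q1=[P1,P3,P4] Q2=[]
t=26-27: P2@Q0 runs 1, rem=0, completes. Q0=[P5] Q1=[P1,P3,P4] Q2=[]
t=27-28: P5@Q0 runs 1, rem=0, completes. Q0=[] Q1=[P1,P3,P4] Q2=[]
t=28-33: P1@Q1 runs 5, rem=8, quantum used, demote→Q2. Q0=[] Q1=[P3,P4] Q2=[P1]
t=33-38: P3@Q1 runs 5, rem=5, quantum used, demote→Q2. Q0=[] Q1=[P4] Q2=[P1,P3]
t=38-41: P4@Q1 runs 3, rem=6, I/O yield, promote→Q0. Q0=[P4] Q1=[] Q2=[P1,P3]
t=41-43: P4@Q0 runs 2, rem=4, quantum used, demote→Q1. Q0=[] Q1=[P4] Q2=[P1,P3]
t=43-46: P4@Q1 runs 3, rem=1, I/O yield, promote→Q0. Q0=[P4] Q1=[] Q2=[P1,P3]
t=46-47: P4@Q0 runs 1, rem=0, completes. Q0=[] Q1=[] Q2=[P1,P3]
t=47-55: P1@Q2 runs 8, rem=0, completes. Q0=[] Q1=[] Q2=[P3]
t=55-60: P3@Q2 runs 5, rem=0, completes. Q0=[] Q1=[] Q2=[]

Answer: 0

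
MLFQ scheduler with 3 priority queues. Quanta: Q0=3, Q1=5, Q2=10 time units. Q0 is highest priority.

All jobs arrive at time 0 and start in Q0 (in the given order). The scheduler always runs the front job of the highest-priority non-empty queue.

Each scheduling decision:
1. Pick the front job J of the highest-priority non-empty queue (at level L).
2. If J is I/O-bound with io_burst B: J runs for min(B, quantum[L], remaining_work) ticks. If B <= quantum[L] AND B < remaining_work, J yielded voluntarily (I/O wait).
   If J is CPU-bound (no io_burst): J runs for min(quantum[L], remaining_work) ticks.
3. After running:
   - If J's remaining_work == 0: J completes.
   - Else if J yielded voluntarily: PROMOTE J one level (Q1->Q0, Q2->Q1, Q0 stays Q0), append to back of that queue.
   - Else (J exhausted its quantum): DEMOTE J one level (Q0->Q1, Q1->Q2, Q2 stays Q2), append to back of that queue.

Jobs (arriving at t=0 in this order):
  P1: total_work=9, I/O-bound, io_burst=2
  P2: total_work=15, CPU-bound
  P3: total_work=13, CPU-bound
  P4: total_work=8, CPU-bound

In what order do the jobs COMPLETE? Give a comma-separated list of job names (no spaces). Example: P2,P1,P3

t=0-2: P1@Q0 runs 2, rem=7, I/O yield, promote→Q0. Q0=[P2,P3,P4,P1] Q1=[] Q2=[]
t=2-5: P2@Q0 runs 3, rem=12, quantum used, demote→Q1. Q0=[P3,P4,P1] Q1=[P2] Q2=[]
t=5-8: P3@Q0 runs 3, rem=10, quantum used, demote→Q1. Q0=[P4,P1] Q1=[P2,P3] Q2=[]
t=8-11: P4@Q0 runs 3, rem=5, quantum used, demote→Q1. Q0=[P1] Q1=[P2,P3,P4] Q2=[]
t=11-13: P1@Q0 runs 2, rem=5, I/O yield, promote→Q0. Q0=[P1] Q1=[P2,P3,P4] Q2=[]
t=13-15: P1@Q0 runs 2, rem=3, I/O yield, promote→Q0. Q0=[P1] Q1=[P2,P3,P4] Q2=[]
t=15-17: P1@Q0 runs 2, rem=1, I/O yield, promote→Q0. Q0=[P1] Q1=[P2,P3,P4] Q2=[]
t=17-18: P1@Q0 runs 1, rem=0, completes. Q0=[] Q1=[P2,P3,P4] Q2=[]
t=18-23: P2@Q1 runs 5, rem=7, quantum used, demote→Q2. Q0=[] Q1=[P3,P4] Q2=[P2]
t=23-28: P3@Q1 runs 5, rem=5, quantum used, demote→Q2. Q0=[] Q1=[P4] Q2=[P2,P3]
t=28-33: P4@Q1 runs 5, rem=0, completes. Q0=[] Q1=[] Q2=[P2,P3]
t=33-40: P2@Q2 runs 7, rem=0, completes. Q0=[] Q1=[] Q2=[P3]
t=40-45: P3@Q2 runs 5, rem=0, completes. Q0=[] Q1=[] Q2=[]

Answer: P1,P4,P2,P3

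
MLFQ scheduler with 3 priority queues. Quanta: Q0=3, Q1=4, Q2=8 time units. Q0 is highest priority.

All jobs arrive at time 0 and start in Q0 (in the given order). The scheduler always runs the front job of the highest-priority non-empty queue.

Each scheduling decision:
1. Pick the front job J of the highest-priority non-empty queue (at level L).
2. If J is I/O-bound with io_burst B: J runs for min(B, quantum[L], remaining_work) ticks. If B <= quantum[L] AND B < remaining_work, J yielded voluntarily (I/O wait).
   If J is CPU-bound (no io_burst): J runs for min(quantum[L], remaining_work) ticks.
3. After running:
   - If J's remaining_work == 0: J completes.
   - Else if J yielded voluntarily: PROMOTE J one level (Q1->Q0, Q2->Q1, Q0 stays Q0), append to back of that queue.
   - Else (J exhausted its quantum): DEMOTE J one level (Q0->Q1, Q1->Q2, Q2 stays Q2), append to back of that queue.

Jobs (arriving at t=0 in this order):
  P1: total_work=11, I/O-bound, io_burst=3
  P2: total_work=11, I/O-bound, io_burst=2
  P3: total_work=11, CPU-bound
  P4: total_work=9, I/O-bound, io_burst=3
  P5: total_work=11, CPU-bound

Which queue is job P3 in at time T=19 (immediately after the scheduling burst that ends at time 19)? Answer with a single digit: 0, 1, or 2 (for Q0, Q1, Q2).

t=0-3: P1@Q0 runs 3, rem=8, I/O yield, promote→Q0. Q0=[P2,P3,P4,P5,P1] Q1=[] Q2=[]
t=3-5: P2@Q0 runs 2, rem=9, I/O yield, promote→Q0. Q0=[P3,P4,P5,P1,P2] Q1=[] Q2=[]
t=5-8: P3@Q0 runs 3, rem=8, quantum used, demote→Q1. Q0=[P4,P5,P1,P2] Q1=[P3] Q2=[]
t=8-11: P4@Q0 runs 3, rem=6, I/O yield, promote→Q0. Q0=[P5,P1,P2,P4] Q1=[P3] Q2=[]
t=11-14: P5@Q0 runs 3, rem=8, quantum used, demote→Q1. Q0=[P1,P2,P4] Q1=[P3,P5] Q2=[]
t=14-17: P1@Q0 runs 3, rem=5, I/O yield, promote→Q0. Q0=[P2,P4,P1] Q1=[P3,P5] Q2=[]
t=17-19: P2@Q0 runs 2, rem=7, I/O yield, promote→Q0. Q0=[P4,P1,P2] Q1=[P3,P5] Q2=[]
t=19-22: P4@Q0 runs 3, rem=3, I/O yield, promote→Q0. Q0=[P1,P2,P4] Q1=[P3,P5] Q2=[]
t=22-25: P1@Q0 runs 3, rem=2, I/O yield, promote→Q0. Q0=[P2,P4,P1] Q1=[P3,P5] Q2=[]
t=25-27: P2@Q0 runs 2, rem=5, I/O yield, promote→Q0. Q0=[P4,P1,P2] Q1=[P3,P5] Q2=[]
t=27-30: P4@Q0 runs 3, rem=0, completes. Q0=[P1,P2] Q1=[P3,P5] Q2=[]
t=30-32: P1@Q0 runs 2, rem=0, completes. Q0=[P2] Q1=[P3,P5] Q2=[]
t=32-34: P2@Q0 runs 2, rem=3, I/O yield, promote→Q0. Q0=[P2] Q1=[P3,P5] Q2=[]
t=34-36: P2@Q0 runs 2, rem=1, I/O yield, promote→Q0. Q0=[P2] Q1=[P3,P5] Q2=[]
t=36-37: P2@Q0 runs 1, rem=0, completes. Q0=[] Q1=[P3,P5] Q2=[]
t=37-41: P3@Q1 runs 4, rem=4, quantum used, demote→Q2. Q0=[] Q1=[P5] Q2=[P3]
t=41-45: P5@Q1 runs 4, rem=4, quantum used, demote→Q2. Q0=[] Q1=[] Q2=[P3,P5]
t=45-49: P3@Q2 runs 4, rem=0, completes. Q0=[] Q1=[] Q2=[P5]
t=49-53: P5@Q2 runs 4, rem=0, completes. Q0=[] Q1=[] Q2=[]

Answer: 1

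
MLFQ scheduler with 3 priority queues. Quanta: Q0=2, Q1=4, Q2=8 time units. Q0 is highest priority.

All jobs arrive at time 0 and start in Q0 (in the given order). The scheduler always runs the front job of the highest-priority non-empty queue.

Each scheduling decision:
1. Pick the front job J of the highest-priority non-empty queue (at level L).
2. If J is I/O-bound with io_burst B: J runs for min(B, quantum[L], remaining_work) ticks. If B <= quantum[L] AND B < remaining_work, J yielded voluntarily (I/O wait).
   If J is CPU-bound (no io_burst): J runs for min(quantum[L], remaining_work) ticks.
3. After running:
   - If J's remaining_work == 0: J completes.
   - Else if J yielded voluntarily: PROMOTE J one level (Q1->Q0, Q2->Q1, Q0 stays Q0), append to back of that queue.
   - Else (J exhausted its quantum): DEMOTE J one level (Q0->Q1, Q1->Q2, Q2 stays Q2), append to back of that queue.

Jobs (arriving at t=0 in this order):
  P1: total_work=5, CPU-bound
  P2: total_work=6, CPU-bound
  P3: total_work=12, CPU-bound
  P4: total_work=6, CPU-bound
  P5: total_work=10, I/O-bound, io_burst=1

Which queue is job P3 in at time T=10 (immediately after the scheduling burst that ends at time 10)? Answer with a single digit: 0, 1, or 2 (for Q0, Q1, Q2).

Answer: 1

Derivation:
t=0-2: P1@Q0 runs 2, rem=3, quantum used, demote→Q1. Q0=[P2,P3,P4,P5] Q1=[P1] Q2=[]
t=2-4: P2@Q0 runs 2, rem=4, quantum used, demote→Q1. Q0=[P3,P4,P5] Q1=[P1,P2] Q2=[]
t=4-6: P3@Q0 runs 2, rem=10, quantum used, demote→Q1. Q0=[P4,P5] Q1=[P1,P2,P3] Q2=[]
t=6-8: P4@Q0 runs 2, rem=4, quantum used, demote→Q1. Q0=[P5] Q1=[P1,P2,P3,P4] Q2=[]
t=8-9: P5@Q0 runs 1, rem=9, I/O yield, promote→Q0. Q0=[P5] Q1=[P1,P2,P3,P4] Q2=[]
t=9-10: P5@Q0 runs 1, rem=8, I/O yield, promote→Q0. Q0=[P5] Q1=[P1,P2,P3,P4] Q2=[]
t=10-11: P5@Q0 runs 1, rem=7, I/O yield, promote→Q0. Q0=[P5] Q1=[P1,P2,P3,P4] Q2=[]
t=11-12: P5@Q0 runs 1, rem=6, I/O yield, promote→Q0. Q0=[P5] Q1=[P1,P2,P3,P4] Q2=[]
t=12-13: P5@Q0 runs 1, rem=5, I/O yield, promote→Q0. Q0=[P5] Q1=[P1,P2,P3,P4] Q2=[]
t=13-14: P5@Q0 runs 1, rem=4, I/O yield, promote→Q0. Q0=[P5] Q1=[P1,P2,P3,P4] Q2=[]
t=14-15: P5@Q0 runs 1, rem=3, I/O yield, promote→Q0. Q0=[P5] Q1=[P1,P2,P3,P4] Q2=[]
t=15-16: P5@Q0 runs 1, rem=2, I/O yield, promote→Q0. Q0=[P5] Q1=[P1,P2,P3,P4] Q2=[]
t=16-17: P5@Q0 runs 1, rem=1, I/O yield, promote→Q0. Q0=[P5] Q1=[P1,P2,P3,P4] Q2=[]
t=17-18: P5@Q0 runs 1, rem=0, completes. Q0=[] Q1=[P1,P2,P3,P4] Q2=[]
t=18-21: P1@Q1 runs 3, rem=0, completes. Q0=[] Q1=[P2,P3,P4] Q2=[]
t=21-25: P2@Q1 runs 4, rem=0, completes. Q0=[] Q1=[P3,P4] Q2=[]
t=25-29: P3@Q1 runs 4, rem=6, quantum used, demote→Q2. Q0=[] Q1=[P4] Q2=[P3]
t=29-33: P4@Q1 runs 4, rem=0, completes. Q0=[] Q1=[] Q2=[P3]
t=33-39: P3@Q2 runs 6, rem=0, completes. Q0=[] Q1=[] Q2=[]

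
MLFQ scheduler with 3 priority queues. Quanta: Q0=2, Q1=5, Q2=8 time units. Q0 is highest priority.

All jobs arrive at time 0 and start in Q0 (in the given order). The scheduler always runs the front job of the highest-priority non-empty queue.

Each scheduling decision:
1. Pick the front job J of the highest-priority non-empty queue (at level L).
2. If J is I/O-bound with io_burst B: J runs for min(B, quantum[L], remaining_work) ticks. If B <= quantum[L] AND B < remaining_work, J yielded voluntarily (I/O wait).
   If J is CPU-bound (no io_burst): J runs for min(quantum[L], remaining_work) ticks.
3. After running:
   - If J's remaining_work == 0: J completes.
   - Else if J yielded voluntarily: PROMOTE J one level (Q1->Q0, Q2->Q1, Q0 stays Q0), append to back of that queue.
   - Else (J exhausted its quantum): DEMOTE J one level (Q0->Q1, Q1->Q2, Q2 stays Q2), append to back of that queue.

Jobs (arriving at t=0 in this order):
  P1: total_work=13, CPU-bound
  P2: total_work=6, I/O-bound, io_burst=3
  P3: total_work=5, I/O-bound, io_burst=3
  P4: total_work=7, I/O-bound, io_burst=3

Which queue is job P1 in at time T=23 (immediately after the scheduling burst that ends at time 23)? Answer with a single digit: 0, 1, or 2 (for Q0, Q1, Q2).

Answer: 2

Derivation:
t=0-2: P1@Q0 runs 2, rem=11, quantum used, demote→Q1. Q0=[P2,P3,P4] Q1=[P1] Q2=[]
t=2-4: P2@Q0 runs 2, rem=4, quantum used, demote→Q1. Q0=[P3,P4] Q1=[P1,P2] Q2=[]
t=4-6: P3@Q0 runs 2, rem=3, quantum used, demote→Q1. Q0=[P4] Q1=[P1,P2,P3] Q2=[]
t=6-8: P4@Q0 runs 2, rem=5, quantum used, demote→Q1. Q0=[] Q1=[P1,P2,P3,P4] Q2=[]
t=8-13: P1@Q1 runs 5, rem=6, quantum used, demote→Q2. Q0=[] Q1=[P2,P3,P4] Q2=[P1]
t=13-16: P2@Q1 runs 3, rem=1, I/O yield, promote→Q0. Q0=[P2] Q1=[P3,P4] Q2=[P1]
t=16-17: P2@Q0 runs 1, rem=0, completes. Q0=[] Q1=[P3,P4] Q2=[P1]
t=17-20: P3@Q1 runs 3, rem=0, completes. Q0=[] Q1=[P4] Q2=[P1]
t=20-23: P4@Q1 runs 3, rem=2, I/O yield, promote→Q0. Q0=[P4] Q1=[] Q2=[P1]
t=23-25: P4@Q0 runs 2, rem=0, completes. Q0=[] Q1=[] Q2=[P1]
t=25-31: P1@Q2 runs 6, rem=0, completes. Q0=[] Q1=[] Q2=[]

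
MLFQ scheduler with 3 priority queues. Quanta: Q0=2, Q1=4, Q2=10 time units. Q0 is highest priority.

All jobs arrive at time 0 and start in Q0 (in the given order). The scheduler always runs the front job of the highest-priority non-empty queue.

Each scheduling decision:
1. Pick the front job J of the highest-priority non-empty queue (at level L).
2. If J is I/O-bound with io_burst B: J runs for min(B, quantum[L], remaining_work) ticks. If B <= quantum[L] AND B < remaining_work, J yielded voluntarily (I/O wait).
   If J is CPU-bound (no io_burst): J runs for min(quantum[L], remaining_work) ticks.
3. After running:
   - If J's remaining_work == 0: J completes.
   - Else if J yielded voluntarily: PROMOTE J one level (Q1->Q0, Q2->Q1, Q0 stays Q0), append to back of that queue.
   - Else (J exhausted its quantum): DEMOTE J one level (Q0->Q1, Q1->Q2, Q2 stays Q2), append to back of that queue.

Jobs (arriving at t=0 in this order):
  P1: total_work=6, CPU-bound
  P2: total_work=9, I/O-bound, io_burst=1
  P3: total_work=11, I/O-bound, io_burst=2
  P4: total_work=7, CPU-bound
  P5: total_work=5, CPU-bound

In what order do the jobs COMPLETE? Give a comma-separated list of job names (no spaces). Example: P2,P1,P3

t=0-2: P1@Q0 runs 2, rem=4, quantum used, demote→Q1. Q0=[P2,P3,P4,P5] Q1=[P1] Q2=[]
t=2-3: P2@Q0 runs 1, rem=8, I/O yield, promote→Q0. Q0=[P3,P4,P5,P2] Q1=[P1] Q2=[]
t=3-5: P3@Q0 runs 2, rem=9, I/O yield, promote→Q0. Q0=[P4,P5,P2,P3] Q1=[P1] Q2=[]
t=5-7: P4@Q0 runs 2, rem=5, quantum used, demote→Q1. Q0=[P5,P2,P3] Q1=[P1,P4] Q2=[]
t=7-9: P5@Q0 runs 2, rem=3, quantum used, demote→Q1. Q0=[P2,P3] Q1=[P1,P4,P5] Q2=[]
t=9-10: P2@Q0 runs 1, rem=7, I/O yield, promote→Q0. Q0=[P3,P2] Q1=[P1,P4,P5] Q2=[]
t=10-12: P3@Q0 runs 2, rem=7, I/O yield, promote→Q0. Q0=[P2,P3] Q1=[P1,P4,P5] Q2=[]
t=12-13: P2@Q0 runs 1, rem=6, I/O yield, promote→Q0. Q0=[P3,P2] Q1=[P1,P4,P5] Q2=[]
t=13-15: P3@Q0 runs 2, rem=5, I/O yield, promote→Q0. Q0=[P2,P3] Q1=[P1,P4,P5] Q2=[]
t=15-16: P2@Q0 runs 1, rem=5, I/O yield, promote→Q0. Q0=[P3,P2] Q1=[P1,P4,P5] Q2=[]
t=16-18: P3@Q0 runs 2, rem=3, I/O yield, promote→Q0. Q0=[P2,P3] Q1=[P1,P4,P5] Q2=[]
t=18-19: P2@Q0 runs 1, rem=4, I/O yield, promote→Q0. Q0=[P3,P2] Q1=[P1,P4,P5] Q2=[]
t=19-21: P3@Q0 runs 2, rem=1, I/O yield, promote→Q0. Q0=[P2,P3] Q1=[P1,P4,P5] Q2=[]
t=21-22: P2@Q0 runs 1, rem=3, I/O yield, promote→Q0. Q0=[P3,P2] Q1=[P1,P4,P5] Q2=[]
t=22-23: P3@Q0 runs 1, rem=0, completes. Q0=[P2] Q1=[P1,P4,P5] Q2=[]
t=23-24: P2@Q0 runs 1, rem=2, I/O yield, promote→Q0. Q0=[P2] Q1=[P1,P4,P5] Q2=[]
t=24-25: P2@Q0 runs 1, rem=1, I/O yield, promote→Q0. Q0=[P2] Q1=[P1,P4,P5] Q2=[]
t=25-26: P2@Q0 runs 1, rem=0, completes. Q0=[] Q1=[P1,P4,P5] Q2=[]
t=26-30: P1@Q1 runs 4, rem=0, completes. Q0=[] Q1=[P4,P5] Q2=[]
t=30-34: P4@Q1 runs 4, rem=1, quantum used, demote→Q2. Q0=[] Q1=[P5] Q2=[P4]
t=34-37: P5@Q1 runs 3, rem=0, completes. Q0=[] Q1=[] Q2=[P4]
t=37-38: P4@Q2 runs 1, rem=0, completes. Q0=[] Q1=[] Q2=[]

Answer: P3,P2,P1,P5,P4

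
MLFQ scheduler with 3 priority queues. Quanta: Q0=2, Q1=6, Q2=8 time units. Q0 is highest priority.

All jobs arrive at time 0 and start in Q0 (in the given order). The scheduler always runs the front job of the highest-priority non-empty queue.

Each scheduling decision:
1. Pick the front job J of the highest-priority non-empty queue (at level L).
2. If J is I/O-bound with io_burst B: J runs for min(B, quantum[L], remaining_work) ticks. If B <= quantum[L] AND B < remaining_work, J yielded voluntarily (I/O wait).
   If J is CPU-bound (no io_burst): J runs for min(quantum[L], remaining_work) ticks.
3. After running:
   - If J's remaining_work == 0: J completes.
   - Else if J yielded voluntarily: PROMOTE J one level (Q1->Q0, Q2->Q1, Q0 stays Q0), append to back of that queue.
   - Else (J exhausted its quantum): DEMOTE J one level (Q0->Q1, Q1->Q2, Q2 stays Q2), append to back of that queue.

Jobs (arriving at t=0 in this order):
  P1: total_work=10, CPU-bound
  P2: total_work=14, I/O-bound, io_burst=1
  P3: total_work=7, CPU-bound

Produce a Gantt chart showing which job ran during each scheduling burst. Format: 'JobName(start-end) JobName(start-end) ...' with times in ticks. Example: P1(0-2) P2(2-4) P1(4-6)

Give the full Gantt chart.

Answer: P1(0-2) P2(2-3) P3(3-5) P2(5-6) P2(6-7) P2(7-8) P2(8-9) P2(9-10) P2(10-11) P2(11-12) P2(12-13) P2(13-14) P2(14-15) P2(15-16) P2(16-17) P2(17-18) P1(18-24) P3(24-29) P1(29-31)

Derivation:
t=0-2: P1@Q0 runs 2, rem=8, quantum used, demote→Q1. Q0=[P2,P3] Q1=[P1] Q2=[]
t=2-3: P2@Q0 runs 1, rem=13, I/O yield, promote→Q0. Q0=[P3,P2] Q1=[P1] Q2=[]
t=3-5: P3@Q0 runs 2, rem=5, quantum used, demote→Q1. Q0=[P2] Q1=[P1,P3] Q2=[]
t=5-6: P2@Q0 runs 1, rem=12, I/O yield, promote→Q0. Q0=[P2] Q1=[P1,P3] Q2=[]
t=6-7: P2@Q0 runs 1, rem=11, I/O yield, promote→Q0. Q0=[P2] Q1=[P1,P3] Q2=[]
t=7-8: P2@Q0 runs 1, rem=10, I/O yield, promote→Q0. Q0=[P2] Q1=[P1,P3] Q2=[]
t=8-9: P2@Q0 runs 1, rem=9, I/O yield, promote→Q0. Q0=[P2] Q1=[P1,P3] Q2=[]
t=9-10: P2@Q0 runs 1, rem=8, I/O yield, promote→Q0. Q0=[P2] Q1=[P1,P3] Q2=[]
t=10-11: P2@Q0 runs 1, rem=7, I/O yield, promote→Q0. Q0=[P2] Q1=[P1,P3] Q2=[]
t=11-12: P2@Q0 runs 1, rem=6, I/O yield, promote→Q0. Q0=[P2] Q1=[P1,P3] Q2=[]
t=12-13: P2@Q0 runs 1, rem=5, I/O yield, promote→Q0. Q0=[P2] Q1=[P1,P3] Q2=[]
t=13-14: P2@Q0 runs 1, rem=4, I/O yield, promote→Q0. Q0=[P2] Q1=[P1,P3] Q2=[]
t=14-15: P2@Q0 runs 1, rem=3, I/O yield, promote→Q0. Q0=[P2] Q1=[P1,P3] Q2=[]
t=15-16: P2@Q0 runs 1, rem=2, I/O yield, promote→Q0. Q0=[P2] Q1=[P1,P3] Q2=[]
t=16-17: P2@Q0 runs 1, rem=1, I/O yield, promote→Q0. Q0=[P2] Q1=[P1,P3] Q2=[]
t=17-18: P2@Q0 runs 1, rem=0, completes. Q0=[] Q1=[P1,P3] Q2=[]
t=18-24: P1@Q1 runs 6, rem=2, quantum used, demote→Q2. Q0=[] Q1=[P3] Q2=[P1]
t=24-29: P3@Q1 runs 5, rem=0, completes. Q0=[] Q1=[] Q2=[P1]
t=29-31: P1@Q2 runs 2, rem=0, completes. Q0=[] Q1=[] Q2=[]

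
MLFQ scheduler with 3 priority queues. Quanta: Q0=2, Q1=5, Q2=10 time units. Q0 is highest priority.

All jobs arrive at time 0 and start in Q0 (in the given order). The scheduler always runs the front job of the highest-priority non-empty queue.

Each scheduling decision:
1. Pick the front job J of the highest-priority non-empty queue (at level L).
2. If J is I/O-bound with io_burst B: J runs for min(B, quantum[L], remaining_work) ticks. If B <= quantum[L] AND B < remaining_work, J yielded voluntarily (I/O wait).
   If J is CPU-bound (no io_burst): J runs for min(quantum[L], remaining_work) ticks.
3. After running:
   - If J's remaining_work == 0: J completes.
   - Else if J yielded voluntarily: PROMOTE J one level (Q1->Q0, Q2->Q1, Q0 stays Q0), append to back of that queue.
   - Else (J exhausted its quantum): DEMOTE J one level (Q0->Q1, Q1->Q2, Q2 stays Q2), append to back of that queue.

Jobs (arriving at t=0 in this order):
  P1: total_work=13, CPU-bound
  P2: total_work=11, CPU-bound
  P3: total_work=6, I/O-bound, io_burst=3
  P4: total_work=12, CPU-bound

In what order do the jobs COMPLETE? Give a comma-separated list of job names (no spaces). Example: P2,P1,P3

t=0-2: P1@Q0 runs 2, rem=11, quantum used, demote→Q1. Q0=[P2,P3,P4] Q1=[P1] Q2=[]
t=2-4: P2@Q0 runs 2, rem=9, quantum used, demote→Q1. Q0=[P3,P4] Q1=[P1,P2] Q2=[]
t=4-6: P3@Q0 runs 2, rem=4, quantum used, demote→Q1. Q0=[P4] Q1=[P1,P2,P3] Q2=[]
t=6-8: P4@Q0 runs 2, rem=10, quantum used, demote→Q1. Q0=[] Q1=[P1,P2,P3,P4] Q2=[]
t=8-13: P1@Q1 runs 5, rem=6, quantum used, demote→Q2. Q0=[] Q1=[P2,P3,P4] Q2=[P1]
t=13-18: P2@Q1 runs 5, rem=4, quantum used, demote→Q2. Q0=[] Q1=[P3,P4] Q2=[P1,P2]
t=18-21: P3@Q1 runs 3, rem=1, I/O yield, promote→Q0. Q0=[P3] Q1=[P4] Q2=[P1,P2]
t=21-22: P3@Q0 runs 1, rem=0, completes. Q0=[] Q1=[P4] Q2=[P1,P2]
t=22-27: P4@Q1 runs 5, rem=5, quantum used, demote→Q2. Q0=[] Q1=[] Q2=[P1,P2,P4]
t=27-33: P1@Q2 runs 6, rem=0, completes. Q0=[] Q1=[] Q2=[P2,P4]
t=33-37: P2@Q2 runs 4, rem=0, completes. Q0=[] Q1=[] Q2=[P4]
t=37-42: P4@Q2 runs 5, rem=0, completes. Q0=[] Q1=[] Q2=[]

Answer: P3,P1,P2,P4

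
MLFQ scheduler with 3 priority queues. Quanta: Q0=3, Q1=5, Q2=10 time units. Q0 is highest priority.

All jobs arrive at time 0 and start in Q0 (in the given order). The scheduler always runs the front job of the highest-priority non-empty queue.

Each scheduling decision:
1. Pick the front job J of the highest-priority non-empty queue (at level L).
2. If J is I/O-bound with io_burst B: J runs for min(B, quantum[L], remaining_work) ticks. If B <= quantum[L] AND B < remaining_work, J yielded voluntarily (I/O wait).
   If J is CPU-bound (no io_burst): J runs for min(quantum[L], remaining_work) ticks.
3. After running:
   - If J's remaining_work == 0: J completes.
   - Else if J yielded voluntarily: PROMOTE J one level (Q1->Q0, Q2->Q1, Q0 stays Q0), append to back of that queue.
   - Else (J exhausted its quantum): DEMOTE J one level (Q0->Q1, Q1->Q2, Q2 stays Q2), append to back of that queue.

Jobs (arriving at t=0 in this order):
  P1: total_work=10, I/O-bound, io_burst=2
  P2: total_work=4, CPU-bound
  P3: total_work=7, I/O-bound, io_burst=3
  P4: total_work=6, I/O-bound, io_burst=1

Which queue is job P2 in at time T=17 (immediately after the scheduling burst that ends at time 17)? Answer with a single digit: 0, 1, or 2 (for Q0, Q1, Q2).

Answer: 1

Derivation:
t=0-2: P1@Q0 runs 2, rem=8, I/O yield, promote→Q0. Q0=[P2,P3,P4,P1] Q1=[] Q2=[]
t=2-5: P2@Q0 runs 3, rem=1, quantum used, demote→Q1. Q0=[P3,P4,P1] Q1=[P2] Q2=[]
t=5-8: P3@Q0 runs 3, rem=4, I/O yield, promote→Q0. Q0=[P4,P1,P3] Q1=[P2] Q2=[]
t=8-9: P4@Q0 runs 1, rem=5, I/O yield, promote→Q0. Q0=[P1,P3,P4] Q1=[P2] Q2=[]
t=9-11: P1@Q0 runs 2, rem=6, I/O yield, promote→Q0. Q0=[P3,P4,P1] Q1=[P2] Q2=[]
t=11-14: P3@Q0 runs 3, rem=1, I/O yield, promote→Q0. Q0=[P4,P1,P3] Q1=[P2] Q2=[]
t=14-15: P4@Q0 runs 1, rem=4, I/O yield, promote→Q0. Q0=[P1,P3,P4] Q1=[P2] Q2=[]
t=15-17: P1@Q0 runs 2, rem=4, I/O yield, promote→Q0. Q0=[P3,P4,P1] Q1=[P2] Q2=[]
t=17-18: P3@Q0 runs 1, rem=0, completes. Q0=[P4,P1] Q1=[P2] Q2=[]
t=18-19: P4@Q0 runs 1, rem=3, I/O yield, promote→Q0. Q0=[P1,P4] Q1=[P2] Q2=[]
t=19-21: P1@Q0 runs 2, rem=2, I/O yield, promote→Q0. Q0=[P4,P1] Q1=[P2] Q2=[]
t=21-22: P4@Q0 runs 1, rem=2, I/O yield, promote→Q0. Q0=[P1,P4] Q1=[P2] Q2=[]
t=22-24: P1@Q0 runs 2, rem=0, completes. Q0=[P4] Q1=[P2] Q2=[]
t=24-25: P4@Q0 runs 1, rem=1, I/O yield, promote→Q0. Q0=[P4] Q1=[P2] Q2=[]
t=25-26: P4@Q0 runs 1, rem=0, completes. Q0=[] Q1=[P2] Q2=[]
t=26-27: P2@Q1 runs 1, rem=0, completes. Q0=[] Q1=[] Q2=[]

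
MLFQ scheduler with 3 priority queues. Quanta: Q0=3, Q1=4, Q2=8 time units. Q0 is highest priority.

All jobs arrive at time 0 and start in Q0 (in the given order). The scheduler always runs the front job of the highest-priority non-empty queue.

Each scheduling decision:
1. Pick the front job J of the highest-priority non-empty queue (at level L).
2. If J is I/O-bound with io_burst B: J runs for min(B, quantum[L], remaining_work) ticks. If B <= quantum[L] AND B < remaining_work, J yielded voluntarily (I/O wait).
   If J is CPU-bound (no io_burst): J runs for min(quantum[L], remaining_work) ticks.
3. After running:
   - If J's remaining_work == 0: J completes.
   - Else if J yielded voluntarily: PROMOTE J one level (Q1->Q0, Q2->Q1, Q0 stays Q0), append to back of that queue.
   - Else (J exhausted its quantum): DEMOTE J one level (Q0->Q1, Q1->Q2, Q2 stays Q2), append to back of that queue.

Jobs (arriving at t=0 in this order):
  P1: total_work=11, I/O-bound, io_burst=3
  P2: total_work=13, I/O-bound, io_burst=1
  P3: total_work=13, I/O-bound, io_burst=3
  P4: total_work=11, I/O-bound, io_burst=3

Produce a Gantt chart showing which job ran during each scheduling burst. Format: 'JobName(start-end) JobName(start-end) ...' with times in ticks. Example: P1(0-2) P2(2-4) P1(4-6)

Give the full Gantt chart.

Answer: P1(0-3) P2(3-4) P3(4-7) P4(7-10) P1(10-13) P2(13-14) P3(14-17) P4(17-20) P1(20-23) P2(23-24) P3(24-27) P4(27-30) P1(30-32) P2(32-33) P3(33-36) P4(36-38) P2(38-39) P3(39-40) P2(40-41) P2(41-42) P2(42-43) P2(43-44) P2(44-45) P2(45-46) P2(46-47) P2(47-48)

Derivation:
t=0-3: P1@Q0 runs 3, rem=8, I/O yield, promote→Q0. Q0=[P2,P3,P4,P1] Q1=[] Q2=[]
t=3-4: P2@Q0 runs 1, rem=12, I/O yield, promote→Q0. Q0=[P3,P4,P1,P2] Q1=[] Q2=[]
t=4-7: P3@Q0 runs 3, rem=10, I/O yield, promote→Q0. Q0=[P4,P1,P2,P3] Q1=[] Q2=[]
t=7-10: P4@Q0 runs 3, rem=8, I/O yield, promote→Q0. Q0=[P1,P2,P3,P4] Q1=[] Q2=[]
t=10-13: P1@Q0 runs 3, rem=5, I/O yield, promote→Q0. Q0=[P2,P3,P4,P1] Q1=[] Q2=[]
t=13-14: P2@Q0 runs 1, rem=11, I/O yield, promote→Q0. Q0=[P3,P4,P1,P2] Q1=[] Q2=[]
t=14-17: P3@Q0 runs 3, rem=7, I/O yield, promote→Q0. Q0=[P4,P1,P2,P3] Q1=[] Q2=[]
t=17-20: P4@Q0 runs 3, rem=5, I/O yield, promote→Q0. Q0=[P1,P2,P3,P4] Q1=[] Q2=[]
t=20-23: P1@Q0 runs 3, rem=2, I/O yield, promote→Q0. Q0=[P2,P3,P4,P1] Q1=[] Q2=[]
t=23-24: P2@Q0 runs 1, rem=10, I/O yield, promote→Q0. Q0=[P3,P4,P1,P2] Q1=[] Q2=[]
t=24-27: P3@Q0 runs 3, rem=4, I/O yield, promote→Q0. Q0=[P4,P1,P2,P3] Q1=[] Q2=[]
t=27-30: P4@Q0 runs 3, rem=2, I/O yield, promote→Q0. Q0=[P1,P2,P3,P4] Q1=[] Q2=[]
t=30-32: P1@Q0 runs 2, rem=0, completes. Q0=[P2,P3,P4] Q1=[] Q2=[]
t=32-33: P2@Q0 runs 1, rem=9, I/O yield, promote→Q0. Q0=[P3,P4,P2] Q1=[] Q2=[]
t=33-36: P3@Q0 runs 3, rem=1, I/O yield, promote→Q0. Q0=[P4,P2,P3] Q1=[] Q2=[]
t=36-38: P4@Q0 runs 2, rem=0, completes. Q0=[P2,P3] Q1=[] Q2=[]
t=38-39: P2@Q0 runs 1, rem=8, I/O yield, promote→Q0. Q0=[P3,P2] Q1=[] Q2=[]
t=39-40: P3@Q0 runs 1, rem=0, completes. Q0=[P2] Q1=[] Q2=[]
t=40-41: P2@Q0 runs 1, rem=7, I/O yield, promote→Q0. Q0=[P2] Q1=[] Q2=[]
t=41-42: P2@Q0 runs 1, rem=6, I/O yield, promote→Q0. Q0=[P2] Q1=[] Q2=[]
t=42-43: P2@Q0 runs 1, rem=5, I/O yield, promote→Q0. Q0=[P2] Q1=[] Q2=[]
t=43-44: P2@Q0 runs 1, rem=4, I/O yield, promote→Q0. Q0=[P2] Q1=[] Q2=[]
t=44-45: P2@Q0 runs 1, rem=3, I/O yield, promote→Q0. Q0=[P2] Q1=[] Q2=[]
t=45-46: P2@Q0 runs 1, rem=2, I/O yield, promote→Q0. Q0=[P2] Q1=[] Q2=[]
t=46-47: P2@Q0 runs 1, rem=1, I/O yield, promote→Q0. Q0=[P2] Q1=[] Q2=[]
t=47-48: P2@Q0 runs 1, rem=0, completes. Q0=[] Q1=[] Q2=[]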